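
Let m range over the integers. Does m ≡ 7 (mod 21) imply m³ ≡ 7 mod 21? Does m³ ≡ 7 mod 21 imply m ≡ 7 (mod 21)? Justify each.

(⟹) Suppose m ≡ 7 (mod 21). Write m = 21j + 7. Then (21j + 7)³ = 9261j³ + 9261j² + 3087j + 343 = 21(441j³ + 441j² + 147j + 16) + 7, so m³ ≡ 7 (mod 21).

(⟸) Conversely, suppose m³ ≡ 7 (mod 21). The only residue r in {0, …, 20} with r³ ≡ 7 (mod 21) is r = 7, so m ≡ 7 (mod 21).

Both directions hold.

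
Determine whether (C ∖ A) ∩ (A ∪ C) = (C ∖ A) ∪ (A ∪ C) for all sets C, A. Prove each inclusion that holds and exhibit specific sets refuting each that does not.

(⊆) Let x ∈ (C ∖ A) ∩ (A ∪ C). Then x ∈ C and x ∉ A, from which x ∈ (C ∖ A) ∪ (A ∪ C).

(⊇) This inclusion fails. Take C = ∅, A = {1}; then 1 ∈ (C ∖ A) ∪ (A ∪ C) but 1 ∉ (C ∖ A) ∩ (A ∪ C).

The sets are not equal: only the forward inclusion holds.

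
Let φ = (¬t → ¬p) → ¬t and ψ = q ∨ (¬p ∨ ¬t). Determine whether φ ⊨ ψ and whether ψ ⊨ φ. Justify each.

(⇒) holds; (⇐) fails.

(⟹) Assume the antecedent. If p is true, the antecedent forces (p = T, t = F, q = F) or (p = T, t = F, q = T), and q ∨ (¬p ∨ ¬t) holds there. If p is false, q ∨ (¬p ∨ ¬t) reduces to true regardless of the other variables. Either way q ∨ (¬p ∨ ¬t) holds.

(⟸) This fails. Under p = F, t = T, q = F, the left side is false but the right side is true.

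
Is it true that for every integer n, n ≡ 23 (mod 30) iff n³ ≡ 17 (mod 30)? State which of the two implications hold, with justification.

(→) Suppose n ≡ 23 (mod 30). Write n = 30j + 23. Then (30j + 23)³ = 27000j³ + 62100j² + 47610j + 12167 = 30(900j³ + 2070j² + 1587j + 405) + 17, so n³ ≡ 17 (mod 30).

(←) Conversely, suppose n³ ≡ 17 (mod 30). The only residue r in {0, …, 29} with r³ ≡ 17 (mod 30) is r = 23, so n ≡ 23 (mod 30).

Both directions hold.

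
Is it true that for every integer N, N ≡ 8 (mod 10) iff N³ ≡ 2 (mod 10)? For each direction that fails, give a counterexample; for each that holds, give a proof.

[⇒] Suppose N ≡ 8 (mod 10). Write N = 10j + 8. Then (10j + 8)³ = 1000j³ + 2400j² + 1920j + 512 = 10(100j³ + 240j² + 192j + 51) + 2, so N³ ≡ 2 (mod 10).

[⇐] Conversely, suppose N³ ≡ 2 (mod 10). The only residue r in {0, …, 9} with r³ ≡ 2 (mod 10) is r = 8, so N ≡ 8 (mod 10).

Equivalent; both directions hold.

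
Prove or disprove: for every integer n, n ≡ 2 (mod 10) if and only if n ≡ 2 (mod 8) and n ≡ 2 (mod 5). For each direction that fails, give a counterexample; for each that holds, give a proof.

The forward direction fails; the converse holds.

(⟹) This fails: n = 32 gives 32 ≡ 2 (mod 10) but 32 ≡ 0 (mod 8), so the conjunction on the right does not hold.

(⟸) Conversely, if n ≡ 2 (mod 8) and n ≡ 2 (mod 5), then by the Chinese remainder theorem n ≡ 2 (mod 40). Since 2 ≡ 2 (mod 10) and 10 ∣ 40, we get n ≡ 2 (mod 10).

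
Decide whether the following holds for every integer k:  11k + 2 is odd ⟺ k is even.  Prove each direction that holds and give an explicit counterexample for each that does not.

Neither implication holds.

(→) This fails: k = 5 gives 11k + 2 = 57, which is odd, but 5 is odd, not even.

(←) This also fails: k = 6 is even, but 11k + 2 = 68 is even, not odd.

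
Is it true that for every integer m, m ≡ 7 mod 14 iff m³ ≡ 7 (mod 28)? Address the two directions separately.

(→) This fails: take m = 21. Then 21 ≡ 7 (mod 14), but 21³ = 9261 ≡ 21 (mod 28), not 7.

(←) Conversely, the residues r modulo 28 with r³ ≡ 7 (mod 28) are exactly {7}, and each is ≡ 7 (mod 14).

Not equivalent: only (⇐) holds.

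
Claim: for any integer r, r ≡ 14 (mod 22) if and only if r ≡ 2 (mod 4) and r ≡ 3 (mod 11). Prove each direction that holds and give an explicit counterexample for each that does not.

Forward direction. This fails: r = 36 gives 36 ≡ 14 (mod 22) but 36 ≡ 0 (mod 4), so the conjunction on the right does not hold.

Converse. If r ≡ 2 (mod 4) and r ≡ 3 (mod 11), then by the Chinese remainder theorem r ≡ 14 (mod 44). Since 14 ≡ 14 (mod 22) and 22 ∣ 44, we get r ≡ 14 (mod 22).

The forward direction fails; the converse holds.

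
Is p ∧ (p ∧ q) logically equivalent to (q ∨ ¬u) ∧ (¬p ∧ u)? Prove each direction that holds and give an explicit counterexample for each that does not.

Both directions fail.

[⇒] This fails. Under q = T, u = F, p = T, the left side is true but the right side is false.

[⇐] This fails. Under q = T, u = T, p = F, the left side is false but the right side is true.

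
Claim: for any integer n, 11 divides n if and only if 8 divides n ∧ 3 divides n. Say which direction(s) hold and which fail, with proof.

Neither implication holds.

(→) This fails: take n = 11. Certainly 11 ∣ 11, but 8 ∤ 11.

(←) This fails: take n = 24. Both 8 ∣ 24 and 3 ∣ 24, yet 24 is not a multiple of 11 (since 24 = 2·11 + 2), so 11 ∤ 24.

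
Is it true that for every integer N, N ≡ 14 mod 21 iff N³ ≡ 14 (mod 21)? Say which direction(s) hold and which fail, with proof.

(→) Suppose N ≡ 14 mod 21. Write N = 21j + 14. Then (21j + 14)³ = 9261j³ + 18522j² + 12348j + 2744 = 21(441j³ + 882j² + 588j + 130) + 14, so N³ ≡ 14 (mod 21).

(←) Conversely, suppose N³ ≡ 14 (mod 21). The only residue r in {0, …, 20} with r³ ≡ 14 (mod 21) is r = 14, so N ≡ 14 (mod 21).

Both directions hold.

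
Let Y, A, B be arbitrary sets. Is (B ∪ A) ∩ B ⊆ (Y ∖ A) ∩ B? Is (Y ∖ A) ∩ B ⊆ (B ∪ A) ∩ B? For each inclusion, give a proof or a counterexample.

The sets are not equal: only the reverse inclusion holds.

Reverse inclusion. Let x ∈ (Y ∖ A) ∩ B. Then x ∈ Y ∩ B and x ∉ A, from which x ∈ (B ∪ A) ∩ B.

Forward inclusion. This inclusion fails. Take Y = ∅, A = ∅, B = {1}; then 1 ∈ (B ∪ A) ∩ B but 1 ∉ (Y ∖ A) ∩ B.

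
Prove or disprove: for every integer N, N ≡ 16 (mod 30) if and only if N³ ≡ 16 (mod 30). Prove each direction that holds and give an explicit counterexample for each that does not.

(⟸) Suppose N³ ≡ 16 (mod 30). The only residue r in {0, …, 29} with r³ ≡ 16 (mod 30) is r = 16, so N ≡ 16 (mod 30).

(⟹) Suppose N ≡ 16 (mod 30). Write N = 30j + 16. Then (30j + 16)³ = 27000j³ + 43200j² + 23040j + 4096 = 30(900j³ + 1440j² + 768j + 136) + 16, so N³ ≡ 16 (mod 30).

Both directions hold; the statement is true.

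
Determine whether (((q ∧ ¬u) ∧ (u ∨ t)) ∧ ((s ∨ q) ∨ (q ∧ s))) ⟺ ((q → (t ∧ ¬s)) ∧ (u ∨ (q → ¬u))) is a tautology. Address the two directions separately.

[⇒] This fails. Under t = T, q = T, s = T, u = F, the left side is true but the right side is false.

[⇐] This fails. Under t = F, q = F, s = F, u = F, the left side is false but the right side is true.

Neither implication holds.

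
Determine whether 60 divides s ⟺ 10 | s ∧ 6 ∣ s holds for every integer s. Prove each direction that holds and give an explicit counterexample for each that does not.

(⟹) If 60 ∣ s, write s = 60q. Since 60 = 6·10, s = 10·(6q), so 10 ∣ s; and since 60 = 10·6, s = 6·(10q), so 6 ∣ s.

(⟸) This fails: take s = 30. Both 10 ∣ 30 and 6 ∣ 30, yet 30 is not a multiple of 60 (since 30 = 0·60 + 30), so 60 ∤ 30.

Only the forward direction holds.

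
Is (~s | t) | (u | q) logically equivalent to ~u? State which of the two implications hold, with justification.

(⇒) fails and (⇐) fails.

(→) This fails. Under q = F, t = F, u = T, s = F, the left side is true but the right side is false.

(←) This fails. Under q = F, t = F, u = F, s = T, the left side is false but the right side is true.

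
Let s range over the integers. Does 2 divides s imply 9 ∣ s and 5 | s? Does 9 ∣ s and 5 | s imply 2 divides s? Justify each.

[⇒] This fails: take s = 2. Certainly 2 ∣ 2, but 9 ∤ 2.

[⇐] This fails: take s = 45. Both 9 ∣ 45 and 5 ∣ 45, yet 45 is not a multiple of 2 (since 45 = 22·2 + 1), so 2 ∤ 45.

Both directions fail.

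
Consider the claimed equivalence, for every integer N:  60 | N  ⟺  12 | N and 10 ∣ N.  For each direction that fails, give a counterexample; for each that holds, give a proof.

(←) Suppose 12 ∣ N and 10 ∣ N. Any common multiple of 12 and 10 is a multiple of their lcm; here lcm(12, 10) = 12·10/gcd(12, 10) = 120/2 = 60, so 60 ∣ N.

(→) If 60 ∣ N, write N = 60q. Since 60 = 5·12, N = 12·(5q), so 12 ∣ N; and since 60 = 6·10, N = 10·(6q), so 10 ∣ N.

Both directions hold.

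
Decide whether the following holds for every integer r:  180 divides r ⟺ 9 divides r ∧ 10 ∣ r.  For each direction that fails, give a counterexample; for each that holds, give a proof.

(⇒) holds; (⇐) fails.

(←) This fails: take r = 90. Both 9 ∣ 90 and 10 ∣ 90, yet 90 is not a multiple of 180 (since 90 = 0·180 + 90), so 180 ∤ 90.

(→) If 180 ∣ r, write r = 180q. Since 180 = 20·9, r = 9·(20q), so 9 ∣ r; and since 180 = 18·10, r = 10·(18q), so 10 ∣ r.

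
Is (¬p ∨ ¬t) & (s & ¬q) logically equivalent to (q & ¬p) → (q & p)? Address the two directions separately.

Not equivalent: only (⇒) holds.

(⟹) Assume the antecedent. If t is true, the antecedent forces (t = T, s = T, p = F, q = F), and (q & ¬p) → (q & p) holds there. If t is false, the antecedent forces (t = F, s = T, p = F, q = F) or (t = F, s = T, p = T, q = F), and (q & ¬p) → (q & p) holds there. Either way (q & ¬p) → (q & p) holds.

(⟸) This fails. Under t = F, s = F, p = F, q = F, the left side is false but the right side is true.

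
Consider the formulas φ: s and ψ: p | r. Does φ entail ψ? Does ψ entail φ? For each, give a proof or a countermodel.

Both directions fail.

(→) This fails. Under p = F, r = F, s = T, the left side is true but the right side is false.

(←) This fails. Under p = T, r = F, s = F, the left side is false but the right side is true.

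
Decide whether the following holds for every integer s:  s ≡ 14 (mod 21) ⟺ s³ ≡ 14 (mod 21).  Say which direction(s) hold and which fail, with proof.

[⇒] Suppose s ≡ 14 (mod 21). Write s = 21j + 14. Then (21j + 14)³ = 9261j³ + 18522j² + 12348j + 2744 = 21(441j³ + 882j² + 588j + 130) + 14, so s³ ≡ 14 (mod 21).

[⇐] Conversely, suppose s³ ≡ 14 (mod 21). The only residue r in {0, …, 20} with r³ ≡ 14 (mod 21) is r = 14, so s ≡ 14 (mod 21).

The biconditional holds.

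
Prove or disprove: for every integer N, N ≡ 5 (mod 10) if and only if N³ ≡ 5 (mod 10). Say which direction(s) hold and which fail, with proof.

(⟹) Suppose N ≡ 5 (mod 10). Write N = 10j + 5. Then (10j + 5)³ = 1000j³ + 1500j² + 750j + 125 = 10(100j³ + 150j² + 75j + 12) + 5, so N³ ≡ 5 (mod 10).

(⟸) Conversely, suppose N³ ≡ 5 (mod 10). The only residue r in {0, …, 9} with r³ ≡ 5 (mod 10) is r = 5, so N ≡ 5 (mod 10).

The biconditional holds.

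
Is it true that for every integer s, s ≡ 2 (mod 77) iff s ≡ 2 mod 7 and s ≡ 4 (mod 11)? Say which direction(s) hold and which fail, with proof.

(⟹) This fails: s = 2 gives 2 ≡ 2 (mod 77) but 2 ≡ 2 (mod 11), so the conjunction on the right does not hold.

(⟸) This fails: s = 37 satisfies both congruences on the right (37 ≡ 2 mod 7 and 37 ≡ 4 mod 11) yet 37 ≡ 37 (mod 77), not 2.

(⇒) fails and (⇐) fails.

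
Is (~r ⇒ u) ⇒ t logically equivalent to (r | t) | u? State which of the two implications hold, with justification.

Neither implication holds.

[⇒] This fails. Under t = F, r = F, u = F, the left side is true but the right side is false.

[⇐] This fails. Under t = F, r = T, u = F, the left side is false but the right side is true.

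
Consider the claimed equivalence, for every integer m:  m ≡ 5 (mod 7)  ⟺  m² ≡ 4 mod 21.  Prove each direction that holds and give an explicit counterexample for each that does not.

(⇒) fails and (⇐) fails.

Forward direction. This fails: take m = 12. Then 12 ≡ 5 (mod 7), but 12² = 144 ≡ 18 (mod 21), not 4.

Converse. This fails: take m = 2. Then 2² = 4 ≡ 4 (mod 21), yet 2 ≡ 2 (mod 7), not 5.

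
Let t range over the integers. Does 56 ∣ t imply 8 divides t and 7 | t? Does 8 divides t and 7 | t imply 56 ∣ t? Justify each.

Both implications hold.

(⟹) If 56 ∣ t, write t = 56q. Since 56 = 7·8, t = 8·(7q), so 8 ∣ t; and since 56 = 8·7, t = 7·(8q), so 7 ∣ t.

(⟸) Suppose 8 ∣ t and 7 ∣ t. Any common multiple of 8 and 7 is a multiple of their lcm; here gcd(8, 7) = 1, so lcm(8, 7) = 8·7 = 56, so 56 ∣ t.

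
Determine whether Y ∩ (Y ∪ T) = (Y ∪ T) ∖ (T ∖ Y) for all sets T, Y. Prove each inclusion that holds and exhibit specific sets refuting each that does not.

(⊆) Let x ∈ Y ∩ (Y ∪ T). Then either x ∈ Y and x ∉ T; or x ∈ T ∩ Y. In each case x ∈ (Y ∪ T) ∖ (T ∖ Y), so Y ∩ (Y ∪ T) ⊆ (Y ∪ T) ∖ (T ∖ Y).

(⊇) Let x ∈ (Y ∪ T) ∖ (T ∖ Y). Then either x ∈ Y and x ∉ T; or x ∈ T ∩ Y. In each case x ∈ Y ∩ (Y ∪ T), so (Y ∪ T) ∖ (T ∖ Y) ⊆ Y ∩ (Y ∪ T).

The two sets are equal.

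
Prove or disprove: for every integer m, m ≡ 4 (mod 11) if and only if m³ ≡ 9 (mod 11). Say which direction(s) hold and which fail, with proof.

Both directions hold; the statement is true.

[⇒] Suppose m ≡ 4 (mod 11). Write m = 11j + 4. Then (11j + 4)³ = 1331j³ + 1452j² + 528j + 64 = 11(121j³ + 132j² + 48j + 5) + 9, so m³ ≡ 9 (mod 11).

[⇐] For the converse, argue contrapositively. If m ≢ 4 (mod 11), then m is congruent to one of 0, 1, 2, 3, 5, 6, 7, 8, 9, 10 modulo 11, and these give m³ ≡ 0, 1, 8, 5, 4, 7, 2, 6, 3, 10 respectively — never 9.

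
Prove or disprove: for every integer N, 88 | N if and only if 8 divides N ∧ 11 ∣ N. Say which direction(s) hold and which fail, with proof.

(⟹) If 88 ∣ N, write N = 88q. Since 88 = 11·8, N = 8·(11q), so 8 ∣ N; and since 88 = 8·11, N = 11·(8q), so 11 ∣ N.

(⟸) Suppose 8 ∣ N and 11 ∣ N. Any common multiple of 8 and 11 is a multiple of their lcm; here gcd(8, 11) = 1, so lcm(8, 11) = 8·11 = 88, so 88 ∣ N.

Both directions hold.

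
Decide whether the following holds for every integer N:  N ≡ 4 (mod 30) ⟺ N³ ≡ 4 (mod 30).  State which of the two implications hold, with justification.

(→) Suppose N ≡ 4 (mod 30). Write N = 30j + 4. Then (30j + 4)³ = 27000j³ + 10800j² + 1440j + 64 = 30(900j³ + 360j² + 48j + 2) + 4, so N³ ≡ 4 (mod 30).

(←) Conversely, suppose N³ ≡ 4 (mod 30). The only residue r in {0, …, 29} with r³ ≡ 4 (mod 30) is r = 4, so N ≡ 4 (mod 30).

Both directions hold; the statement is true.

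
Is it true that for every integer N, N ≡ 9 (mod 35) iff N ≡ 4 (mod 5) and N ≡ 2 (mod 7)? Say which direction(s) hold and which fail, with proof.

Both implications hold.

Converse. If N ≡ 4 (mod 5) and N ≡ 2 (mod 7), then by the Chinese remainder theorem N ≡ 9 (mod 35). This is exactly N ≡ 9 (mod 35).

Forward direction. Suppose N ≡ 9 (mod 35); write N = 35j + 9. Since 5 ∣ 35, reducing mod 5 gives N ≡ 9 ≡ 4 (mod 5); since 7 ∣ 35, reducing mod 7 gives N ≡ 9 ≡ 2 (mod 7).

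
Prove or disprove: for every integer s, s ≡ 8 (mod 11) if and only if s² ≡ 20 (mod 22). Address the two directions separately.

Both directions fail.

[⇒] This fails: take s = 19. Then 19 ≡ 8 (mod 11), but 19² = 361 ≡ 9 (mod 22), not 20.

[⇐] This fails: take s = 14. Then 14² = 196 ≡ 20 (mod 22), yet 14 ≡ 3 (mod 11), not 8.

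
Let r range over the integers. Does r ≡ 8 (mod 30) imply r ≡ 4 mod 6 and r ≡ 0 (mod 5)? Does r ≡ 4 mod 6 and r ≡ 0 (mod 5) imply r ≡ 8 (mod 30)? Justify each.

(⇒) fails and (⇐) fails.

(⟹) This fails: r = 8 gives 8 ≡ 8 (mod 30) but 8 ≡ 2 (mod 6), so the conjunction on the right does not hold.

(⟸) This fails: r = 10 satisfies both congruences on the right (10 ≡ 4 mod 6 and 10 ≡ 0 mod 5) yet 10 ≡ 10 (mod 30), not 8.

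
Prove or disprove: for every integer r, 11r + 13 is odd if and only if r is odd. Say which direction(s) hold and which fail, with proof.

(→) This fails: r = 2 gives 11r + 13 = 35, which is odd, but 2 is even, not odd.

(←) This also fails: r = 1 is odd, but 11r + 13 = 24 is even, not odd.

Neither implication holds.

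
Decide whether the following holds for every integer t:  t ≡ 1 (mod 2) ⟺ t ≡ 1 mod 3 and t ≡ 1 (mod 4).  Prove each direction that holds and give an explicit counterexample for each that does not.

(→) This fails: t = 3 gives 3 ≡ 1 (mod 2) but 3 ≡ 0 (mod 3), so the conjunction on the right does not hold.

(←) Conversely, if t ≡ 1 (mod 3) and t ≡ 1 (mod 4), then by the Chinese remainder theorem t ≡ 1 (mod 12). Since 1 ≡ 1 (mod 2) and 2 ∣ 12, we get t ≡ 1 (mod 2).

(⇒) fails; (⇐) holds.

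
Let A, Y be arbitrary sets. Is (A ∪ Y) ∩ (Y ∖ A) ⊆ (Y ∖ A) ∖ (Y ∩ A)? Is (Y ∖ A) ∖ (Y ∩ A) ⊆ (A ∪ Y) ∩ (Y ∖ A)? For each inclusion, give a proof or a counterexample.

Both inclusions hold; the sets are equal.

Reverse inclusion. Let x ∈ (Y ∖ A) ∖ (Y ∩ A). Then x ∈ Y and x ∉ A, from which x ∈ (A ∪ Y) ∩ (Y ∖ A).

Forward inclusion. Let x ∈ (A ∪ Y) ∩ (Y ∖ A). Then x ∈ Y and x ∉ A, from which x ∈ (Y ∖ A) ∖ (Y ∩ A).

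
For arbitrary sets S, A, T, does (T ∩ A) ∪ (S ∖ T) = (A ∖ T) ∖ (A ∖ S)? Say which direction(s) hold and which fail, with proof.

Forward inclusion. This inclusion fails. Take S = {1}, A = ∅, T = ∅; then 1 ∈ (T ∩ A) ∪ (S ∖ T) but 1 ∉ (A ∖ T) ∖ (A ∖ S).

Reverse inclusion. Let x ∈ (A ∖ T) ∖ (A ∖ S). Then x ∈ S ∩ A and x ∉ T, from which x ∈ (T ∩ A) ∪ (S ∖ T).

Only the reverse inclusion holds.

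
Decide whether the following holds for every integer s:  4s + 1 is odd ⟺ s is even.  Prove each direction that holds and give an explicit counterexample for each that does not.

(⇒) This fails: take s = 1. Then 4s + 1 = 5, which is odd, yet s = 1 is odd, not even.

(⇐) Suppose s is even. Since 4 is even, 4s is even for every s, so 4s + 1 has the same parity as 1, which is odd. Hence 4s + 1 is odd.

Not equivalent: only (⇐) holds.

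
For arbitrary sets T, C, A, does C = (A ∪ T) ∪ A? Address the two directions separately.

Neither inclusion holds.

Forward inclusion. This inclusion fails. Take T = ∅, C = {1}, A = ∅; then 1 ∈ C but 1 ∉ (A ∪ T) ∪ A.

Reverse inclusion. This inclusion fails. Take T = {1}, C = ∅, A = ∅; then 1 ∈ (A ∪ T) ∪ A but 1 ∉ C.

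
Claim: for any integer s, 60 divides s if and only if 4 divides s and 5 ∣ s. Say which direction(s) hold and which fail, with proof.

Only the forward implication holds.

[⇒] If 60 ∣ s, write s = 60q. Since 60 = 15·4, s = 4·(15q), so 4 ∣ s; and since 60 = 12·5, s = 5·(12q), so 5 ∣ s.

[⇐] This fails: take s = 20. Both 4 ∣ 20 and 5 ∣ 20, yet 20 is not a multiple of 60 (since 20 = 0·60 + 20), so 60 ∤ 20.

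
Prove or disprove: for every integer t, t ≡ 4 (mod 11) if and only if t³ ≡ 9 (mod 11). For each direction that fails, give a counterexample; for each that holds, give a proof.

Both implications hold.

(⟸) Suppose t³ ≡ 9 (mod 11). The only residue r in {0, …, 10} with r³ ≡ 9 (mod 11) is r = 4, so t ≡ 4 (mod 11).

(⟹) Suppose t ≡ 4 (mod 11). Write t = 11j + 4. Then (11j + 4)³ = 1331j³ + 1452j² + 528j + 64 = 11(121j³ + 132j² + 48j + 5) + 9, so t³ ≡ 9 (mod 11).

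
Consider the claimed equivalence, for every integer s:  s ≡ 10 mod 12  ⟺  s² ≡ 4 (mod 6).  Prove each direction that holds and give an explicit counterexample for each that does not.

(←) This fails: take s = 2. Then 2² = 4 ≡ 4 (mod 6), yet 2 ≡ 2 (mod 12), not 10.

(→) Suppose s ≡ 10 (mod 12). Then s² ≡ 10² = 100 (mod 12), and since 6 ∣ 12, also s² ≡ 4 (mod 6).

Only the forward implication holds.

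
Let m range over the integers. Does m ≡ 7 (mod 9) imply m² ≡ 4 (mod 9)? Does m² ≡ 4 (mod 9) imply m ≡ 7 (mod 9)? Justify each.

Forward direction. Suppose m ≡ 7 (mod 9). Write m = 9j + 7. Then (9j + 7)² = 81j² + 126j + 49 = 9(9j² + 14j + 5) + 4, so m² ≡ 4 (mod 9).

Converse. This fails: take m = 2. Then 2² = 4 ≡ 4 (mod 9), yet 2 ≡ 2 (mod 9), not 7.

Only the forward implication holds.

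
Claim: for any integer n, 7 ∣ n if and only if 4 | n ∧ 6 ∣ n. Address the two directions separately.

Forward direction. This fails: take n = 7. Certainly 7 ∣ 7, but 4 ∤ 7.

Converse. This fails: take n = 12. Both 4 ∣ 12 and 6 ∣ 12, yet 12 is not a multiple of 7 (since 12 = 1·7 + 5), so 7 ∤ 12.

(⇒) fails and (⇐) fails.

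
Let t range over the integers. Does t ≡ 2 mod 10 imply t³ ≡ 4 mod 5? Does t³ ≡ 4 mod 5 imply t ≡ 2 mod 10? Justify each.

Neither direction holds.

[⇒] This fails: take t = 2. Then 2 ≡ 2 (mod 10), but 2³ = 8 ≡ 3 (mod 5), not 4.

[⇐] This fails: take t = 4. Then 4³ = 64 ≡ 4 (mod 5), yet 4 ≡ 4 (mod 10), not 2.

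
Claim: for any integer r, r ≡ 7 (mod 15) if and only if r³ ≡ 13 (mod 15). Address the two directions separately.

[⇒] Suppose r ≡ 7 (mod 15). Write r = 15j + 7. Then (15j + 7)³ = 3375j³ + 4725j² + 2205j + 343 = 15(225j³ + 315j² + 147j + 22) + 13, so r³ ≡ 13 (mod 15).

[⇐] Conversely, suppose r³ ≡ 13 (mod 15). The only residue r in {0, …, 14} with r³ ≡ 13 (mod 15) is r = 7, so r ≡ 7 (mod 15).

Both directions hold; the statement is true.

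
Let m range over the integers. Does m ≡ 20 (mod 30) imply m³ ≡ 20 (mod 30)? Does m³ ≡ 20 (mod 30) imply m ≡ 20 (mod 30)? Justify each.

Both directions hold.

(→) Suppose m ≡ 20 (mod 30). Write m = 30j + 20. Then (30j + 20)³ = 27000j³ + 54000j² + 36000j + 8000 = 30(900j³ + 1800j² + 1200j + 266) + 20, so m³ ≡ 20 (mod 30).

(←) Conversely, suppose m³ ≡ 20 (mod 30). The only residue r in {0, …, 29} with r³ ≡ 20 (mod 30) is r = 20, so m ≡ 20 (mod 30).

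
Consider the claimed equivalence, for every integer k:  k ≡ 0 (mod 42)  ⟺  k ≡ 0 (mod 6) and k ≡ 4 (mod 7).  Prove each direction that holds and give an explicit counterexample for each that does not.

(⟹) This fails: k = 0 gives 0 ≡ 0 (mod 42) but 0 ≡ 0 (mod 7), so the conjunction on the right does not hold.

(⟸) This fails: k = 18 satisfies both congruences on the right (18 ≡ 0 mod 6 and 18 ≡ 4 mod 7) yet 18 ≡ 18 (mod 42), not 0.

Both directions fail.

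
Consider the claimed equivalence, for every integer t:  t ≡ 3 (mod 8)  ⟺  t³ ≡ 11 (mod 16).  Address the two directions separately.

[⇐] The residues r modulo 16 with r³ ≡ 11 (mod 16) are exactly {3}, and each is ≡ 3 (mod 8).

[⇒] This fails: take t = 11. Then 11 ≡ 3 (mod 8), but 11³ = 1331 ≡ 3 (mod 16), not 11.

Not equivalent: only (⇐) holds.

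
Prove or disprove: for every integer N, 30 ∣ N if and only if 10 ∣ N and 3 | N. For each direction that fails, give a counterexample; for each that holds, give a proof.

(⟹) If 30 ∣ N, write N = 30q. Since 30 = 3·10, N = 10·(3q), so 10 ∣ N; and since 30 = 10·3, N = 3·(10q), so 3 ∣ N.

(⟸) Suppose 10 ∣ N and 3 ∣ N. Any common multiple of 10 and 3 is a multiple of their lcm; here gcd(10, 3) = 1, so lcm(10, 3) = 10·3 = 30, so 30 ∣ N.

Both directions hold; the statement is true.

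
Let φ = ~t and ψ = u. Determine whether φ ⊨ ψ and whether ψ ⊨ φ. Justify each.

[⇒] This fails. Under t = F, u = F, the left side is true but the right side is false.

[⇐] This fails. Under t = T, u = T, the left side is false but the right side is true.

Both directions fail.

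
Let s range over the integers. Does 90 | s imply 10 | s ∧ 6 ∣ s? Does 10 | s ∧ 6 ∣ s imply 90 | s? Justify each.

Only the forward direction holds.

(⇒) If 90 ∣ s, write s = 90q. Since 90 = 9·10, s = 10·(9q), so 10 ∣ s; and since 90 = 15·6, s = 6·(15q), so 6 ∣ s.

(⇐) This fails: take s = 30. Both 10 ∣ 30 and 6 ∣ 30, yet 30 is not a multiple of 90 (since 30 = 0·90 + 30), so 90 ∤ 30.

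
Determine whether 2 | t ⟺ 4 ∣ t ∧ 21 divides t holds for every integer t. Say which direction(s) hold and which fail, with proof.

The forward direction fails; the converse holds.

Forward direction. This fails: take t = 2. Certainly 2 ∣ 2, but 4 ∤ 2.

Converse. Suppose 4 ∣ t and 21 ∣ t. Any common multiple of 4 and 21 is a multiple of their lcm; here gcd(4, 21) = 1, so lcm(4, 21) = 4·21 = 84, so 84 ∣ t. Since 2 ∣ 84, it follows that 2 ∣ t.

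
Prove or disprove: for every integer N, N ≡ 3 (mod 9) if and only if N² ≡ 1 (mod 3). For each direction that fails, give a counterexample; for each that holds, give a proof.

(⇒) fails and (⇐) fails.

(→) This fails: take N = 3. Then 3 ≡ 3 (mod 9), but 3² = 9 ≡ 0 (mod 3), not 1.

(←) This fails: take N = 1. Then 1² = 1 ≡ 1 (mod 3), yet 1 ≡ 1 (mod 9), not 3.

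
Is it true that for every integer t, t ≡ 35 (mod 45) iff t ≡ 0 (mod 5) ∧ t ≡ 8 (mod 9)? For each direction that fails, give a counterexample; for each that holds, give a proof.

(⇒) Suppose t ≡ 35 (mod 45); write t = 45j + 35. Since 5 ∣ 45, reducing mod 5 gives t ≡ 35 ≡ 0 (mod 5); since 9 ∣ 45, reducing mod 9 gives t ≡ 35 ≡ 8 (mod 9).

(⇐) Conversely, if t ≡ 0 (mod 5) and t ≡ 8 (mod 9), then by the Chinese remainder theorem t ≡ 35 (mod 45). This is exactly t ≡ 35 (mod 45).

The biconditional holds.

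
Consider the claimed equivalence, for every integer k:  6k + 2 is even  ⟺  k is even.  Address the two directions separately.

[⇐] Suppose k is even. Since 6 is even, 6k is even for every k, so 6k + 2 has the same parity as 2, which is even. Hence 6k + 2 is even.

[⇒] This fails: take k = 1. Then 6k + 2 = 8, which is even, yet k = 1 is odd, not even.

The forward direction fails; the converse holds.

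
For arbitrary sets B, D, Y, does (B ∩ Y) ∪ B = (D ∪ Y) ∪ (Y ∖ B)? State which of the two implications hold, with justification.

(⊆) fails and (⊇) fails.

(⟹) This inclusion fails. Take B = {1}, D = ∅, Y = ∅; then 1 ∈ (B ∩ Y) ∪ B but 1 ∉ (D ∪ Y) ∪ (Y ∖ B).

(⟸) This inclusion fails. Take B = ∅, D = {1}, Y = ∅; then 1 ∈ (D ∪ Y) ∪ (Y ∖ B) but 1 ∉ (B ∩ Y) ∪ B.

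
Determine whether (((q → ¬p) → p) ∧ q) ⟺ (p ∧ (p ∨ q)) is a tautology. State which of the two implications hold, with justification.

Forward direction. Assume the antecedent. If q is true, the antecedent forces (q = T, p = T), and p ∧ (p ∨ q) holds there. If q is false, the antecedent cannot hold. Either way p ∧ (p ∨ q) holds.

Converse. This fails. Under q = F, p = T, the left side is false but the right side is true.

Only the forward direction holds.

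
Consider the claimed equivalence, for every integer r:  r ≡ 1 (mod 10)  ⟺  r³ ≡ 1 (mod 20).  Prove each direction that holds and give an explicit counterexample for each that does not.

(⟹) This fails: take r = 11. Then 11 ≡ 1 (mod 10), but 11³ = 1331 ≡ 11 (mod 20), not 1.

(⟸) Conversely, the residues r modulo 20 with r³ ≡ 1 (mod 20) are exactly {1}, and each is ≡ 1 (mod 10).

Only the converse holds.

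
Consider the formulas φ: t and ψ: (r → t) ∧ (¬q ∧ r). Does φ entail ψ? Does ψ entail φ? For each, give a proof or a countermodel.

(⇒) This fails. Under q = F, t = T, r = F, the left side is true but the right side is false.

(⇐) Assume the antecedent. If q is true, the antecedent cannot hold. If q is false, the antecedent forces (q = F, t = T, r = T), and t holds there. Either way t holds.

Not equivalent: only (⇐) holds.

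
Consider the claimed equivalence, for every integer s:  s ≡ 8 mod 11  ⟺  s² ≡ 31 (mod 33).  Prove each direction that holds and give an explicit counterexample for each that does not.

Forward direction. This fails: take s = 30. Then 30 ≡ 8 (mod 11), but 30² = 900 ≡ 9 (mod 33), not 31.

Converse. This fails: take s = 14. Then 14² = 196 ≡ 31 (mod 33), yet 14 ≡ 3 (mod 11), not 8.

(⇒) fails and (⇐) fails.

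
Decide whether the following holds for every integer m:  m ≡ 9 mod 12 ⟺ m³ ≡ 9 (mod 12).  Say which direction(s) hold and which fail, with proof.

(→) Suppose m ≡ 9 mod 12. Write m = 12j + 9. Then (12j + 9)³ = 1728j³ + 3888j² + 2916j + 729 = 12(144j³ + 324j² + 243j + 60) + 9, so m³ ≡ 9 (mod 12).

(←) Conversely, suppose m³ ≡ 9 (mod 12). The only residue r in {0, …, 11} with r³ ≡ 9 (mod 12) is r = 9, so m ≡ 9 (mod 12).

Both directions hold; the statement is true.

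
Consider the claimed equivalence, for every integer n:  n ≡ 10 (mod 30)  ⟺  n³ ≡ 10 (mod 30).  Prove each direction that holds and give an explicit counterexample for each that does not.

(⟸) Suppose n³ ≡ 10 (mod 30). The only residue r in {0, …, 29} with r³ ≡ 10 (mod 30) is r = 10, so n ≡ 10 (mod 30).

(⟹) Suppose n ≡ 10 (mod 30). Write n = 30j + 10. Then (30j + 10)³ = 27000j³ + 27000j² + 9000j + 1000 = 30(900j³ + 900j² + 300j + 33) + 10, so n³ ≡ 10 (mod 30).

Both directions hold.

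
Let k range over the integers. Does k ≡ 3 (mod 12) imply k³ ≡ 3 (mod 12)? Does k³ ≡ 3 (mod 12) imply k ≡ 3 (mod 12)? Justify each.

(⇒) Suppose k ≡ 3 (mod 12). Write k = 12j + 3. Then (12j + 3)³ = 1728j³ + 1296j² + 324j + 27 = 12(144j³ + 108j² + 27j + 2) + 3, so k³ ≡ 3 (mod 12).

(⇐) Conversely, suppose k³ ≡ 3 (mod 12). The only residue r in {0, …, 11} with r³ ≡ 3 (mod 12) is r = 3, so k ≡ 3 (mod 12).

Equivalent; both directions hold.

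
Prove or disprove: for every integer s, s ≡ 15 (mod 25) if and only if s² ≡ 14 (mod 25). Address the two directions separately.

[⇒] This fails: take s = 15. Then 15 ≡ 15 (mod 25), but 15² = 225 ≡ 0 (mod 25), not 14.

[⇐] This fails: take s = 8. Then 8² = 64 ≡ 14 (mod 25), yet 8 ≡ 8 (mod 25), not 15.

Neither direction holds.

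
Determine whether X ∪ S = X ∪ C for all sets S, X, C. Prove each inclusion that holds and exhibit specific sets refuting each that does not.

Neither inclusion holds.

(⟹) This inclusion fails. Take S = {1}, X = ∅, C = ∅; then 1 ∈ X ∪ S but 1 ∉ X ∪ C.

(⟸) This inclusion fails. Take S = ∅, X = ∅, C = {1}; then 1 ∈ X ∪ C but 1 ∉ X ∪ S.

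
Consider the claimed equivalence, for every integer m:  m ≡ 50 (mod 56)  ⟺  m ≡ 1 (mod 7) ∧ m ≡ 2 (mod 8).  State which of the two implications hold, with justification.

Both directions hold.

Converse. If m ≡ 1 (mod 7) and m ≡ 2 (mod 8), then by the Chinese remainder theorem m ≡ 50 (mod 56). This is exactly m ≡ 50 (mod 56).

Forward direction. Suppose m ≡ 50 (mod 56); write m = 56j + 50. Since 7 ∣ 56, reducing mod 7 gives m ≡ 50 ≡ 1 (mod 7); since 8 ∣ 56, reducing mod 8 gives m ≡ 50 ≡ 2 (mod 8).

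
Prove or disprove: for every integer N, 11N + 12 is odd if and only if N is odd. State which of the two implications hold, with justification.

Forward direction. Suppose 11N + 12 is odd. Since 11 is odd, 11N and N have the same parity, so 11N + 12 ≡ N + 12 (mod 2). As 12 is even, 11N + 12 is odd exactly when N is odd. Thus N is odd.

Converse. Suppose N is odd; write N = 2j + 1. Then 11N + 12 = 11·(2j + 1) + 12 = 2·11j + 23, which is odd.

The biconditional holds.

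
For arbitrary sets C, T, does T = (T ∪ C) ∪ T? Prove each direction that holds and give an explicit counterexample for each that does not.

(⊆) holds; (⊇) fails.

Reverse inclusion. This inclusion fails. Take C = {1}, T = ∅; then 1 ∈ (T ∪ C) ∪ T but 1 ∉ T.

Forward inclusion. Let x ∈ T. Then either x ∈ T and x ∉ C; or x ∈ C ∩ T. In each case x ∈ (T ∪ C) ∪ T, so T ⊆ (T ∪ C) ∪ T.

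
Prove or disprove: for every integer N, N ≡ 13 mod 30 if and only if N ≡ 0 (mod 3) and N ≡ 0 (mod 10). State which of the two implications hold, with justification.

Neither implication holds.

[⇒] This fails: N = 13 gives 13 ≡ 13 (mod 30) but 13 ≡ 1 (mod 3), so the conjunction on the right does not hold.

[⇐] This fails: N = 0 satisfies both congruences on the right (0 ≡ 0 mod 3 and 0 ≡ 0 mod 10) yet 0 ≡ 0 (mod 30), not 13.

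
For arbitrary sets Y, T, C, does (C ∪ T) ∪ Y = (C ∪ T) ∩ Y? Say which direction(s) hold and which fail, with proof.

(⊆) fails; (⊇) holds.

Reverse inclusion. Let x ∈ (C ∪ T) ∩ Y. Then either x ∈ Y ∩ T and x ∉ C; or x ∈ Y ∩ C and x ∉ T; or x ∈ Y ∩ T ∩ C. In each case x ∈ (C ∪ T) ∪ Y, so (C ∪ T) ∩ Y ⊆ (C ∪ T) ∪ Y.

Forward inclusion. This inclusion fails. Take Y = {1}, T = ∅, C = ∅; then 1 ∈ (C ∪ T) ∪ Y but 1 ∉ (C ∪ T) ∩ Y.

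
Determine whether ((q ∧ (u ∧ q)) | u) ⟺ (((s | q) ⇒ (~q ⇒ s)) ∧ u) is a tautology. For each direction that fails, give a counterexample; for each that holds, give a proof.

(⇐) Assume the antecedent. If q is true, the antecedent forces (q = T, s = F, u = T) or (q = T, s = T, u = T), and (q ∧ (u ∧ q)) | u holds there. If q is false, the antecedent forces (q = F, s = F, u = T) or (q = F, s = T, u = T), and (q ∧ (u ∧ q)) | u holds there. Either way (q ∧ (u ∧ q)) | u holds.

(⇒) Assume the antecedent. If q is true, the antecedent forces (q = T, s = F, u = T) or (q = T, s = T, u = T), and ((s | q) ⇒ (~q ⇒ s)) ∧ u holds there. If q is false, the antecedent forces (q = F, s = F, u = T) or (q = F, s = T, u = T), and ((s | q) ⇒ (~q ⇒ s)) ∧ u holds there. Either way ((s | q) ⇒ (~q ⇒ s)) ∧ u holds.

Equivalent; both directions hold.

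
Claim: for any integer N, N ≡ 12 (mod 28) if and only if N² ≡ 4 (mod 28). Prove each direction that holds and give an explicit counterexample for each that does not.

Only the forward implication holds.

[⇒] Suppose N ≡ 12 (mod 28). Write N = 28j + 12. Then (28j + 12)² = 784j² + 672j + 144 = 28(28j² + 24j + 5) + 4, so N² ≡ 4 (mod 28).

[⇐] This fails: take N = 2. Then 2² = 4 ≡ 4 (mod 28), yet 2 ≡ 2 (mod 28), not 12.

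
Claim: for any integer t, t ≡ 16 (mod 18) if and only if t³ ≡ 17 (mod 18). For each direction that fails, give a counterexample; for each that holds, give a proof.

(⇒) This fails: take t = 16. Then 16 ≡ 16 (mod 18), but 16³ = 4096 ≡ 10 (mod 18), not 17.

(⇐) This fails: take t = 5. Then 5³ = 125 ≡ 17 (mod 18), yet 5 ≡ 5 (mod 18), not 16.

Neither implication holds.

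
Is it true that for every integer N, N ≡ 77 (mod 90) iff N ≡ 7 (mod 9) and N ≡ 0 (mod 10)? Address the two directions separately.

Neither implication holds.

(⇒) This fails: N = 77 gives 77 ≡ 77 (mod 90) but 77 ≡ 5 (mod 9), so the conjunction on the right does not hold.

(⇐) This fails: N = 70 satisfies both congruences on the right (70 ≡ 7 mod 9 and 70 ≡ 0 mod 10) yet 70 ≡ 70 (mod 90), not 77.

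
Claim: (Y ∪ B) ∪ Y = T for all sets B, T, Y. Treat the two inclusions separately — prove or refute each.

Both inclusions fail.

(⊆) This inclusion fails. Take B = {1}, T = ∅, Y = ∅; then 1 ∈ (Y ∪ B) ∪ Y but 1 ∉ T.

(⊇) This inclusion fails. Take B = ∅, T = {1}, Y = ∅; then 1 ∈ T but 1 ∉ (Y ∪ B) ∪ Y.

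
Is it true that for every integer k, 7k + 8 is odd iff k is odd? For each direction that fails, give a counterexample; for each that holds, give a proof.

Both implications hold.

(⟸) Suppose k is odd; write k = 2j + 1. Then 7k + 8 = 7·(2j + 1) + 8 = 2·7j + 15, which is odd.

(⟹) Suppose 7k + 8 is odd. Since 7 is odd, 7k and k have the same parity, so 7k + 8 ≡ k + 8 (mod 2). As 8 is even, 7k + 8 is odd exactly when k is odd. Thus k is odd.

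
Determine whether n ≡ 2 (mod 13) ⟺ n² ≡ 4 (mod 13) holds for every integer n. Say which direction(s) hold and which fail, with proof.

Only the forward direction holds.

(⟹) Suppose n ≡ 2 (mod 13). Write n = 13j + 2. Then (13j + 2)² = 169j² + 52j + 4 = 13(13j² + 4j) + 4, so n² ≡ 4 (mod 13).

(⟸) This fails: take n = 11. Then 11² = 121 ≡ 4 (mod 13), yet 11 ≡ 11 (mod 13), not 2.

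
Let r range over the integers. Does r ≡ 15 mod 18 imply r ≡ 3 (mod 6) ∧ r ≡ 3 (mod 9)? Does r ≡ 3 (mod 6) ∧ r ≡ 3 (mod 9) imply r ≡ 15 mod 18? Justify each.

Neither implication holds.

(→) This fails: r = 15 gives 15 ≡ 15 (mod 18) but 15 ≡ 6 (mod 9), so the conjunction on the right does not hold.

(←) This fails: r = 3 satisfies both congruences on the right (3 ≡ 3 mod 6 and 3 ≡ 3 mod 9) yet 3 ≡ 3 (mod 18), not 15.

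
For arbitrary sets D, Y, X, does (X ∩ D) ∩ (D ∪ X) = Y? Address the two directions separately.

(⟹) This inclusion fails. Take D = {1}, Y = ∅, X = {1}; then 1 ∈ (X ∩ D) ∩ (D ∪ X) but 1 ∉ Y.

(⟸) This inclusion fails. Take D = ∅, Y = {1}, X = ∅; then 1 ∈ Y but 1 ∉ (X ∩ D) ∩ (D ∪ X).

(⊆) fails and (⊇) fails.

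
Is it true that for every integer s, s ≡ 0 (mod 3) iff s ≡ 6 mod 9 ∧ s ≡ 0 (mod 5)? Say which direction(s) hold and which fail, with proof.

Converse. If s ≡ 6 (mod 9) and s ≡ 0 (mod 5), then by the Chinese remainder theorem s ≡ 15 (mod 45). Since 15 ≡ 0 (mod 3) and 3 ∣ 45, we get s ≡ 0 (mod 3).

Forward direction. This fails: s = 0 gives 0 ≡ 0 (mod 3) but 0 ≡ 0 (mod 9), so the conjunction on the right does not hold.

The forward direction fails; the converse holds.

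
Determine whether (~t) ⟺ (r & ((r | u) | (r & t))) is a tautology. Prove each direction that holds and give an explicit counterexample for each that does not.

(⟹) This fails. Under t = F, u = F, r = F, the left side is true but the right side is false.

(⟸) This fails. Under t = T, u = F, r = T, the left side is false but the right side is true.

Both directions fail.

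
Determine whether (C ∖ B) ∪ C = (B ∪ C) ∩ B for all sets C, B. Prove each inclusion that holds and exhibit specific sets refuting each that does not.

Both inclusions fail.

(⊆) This inclusion fails. Take C = {1}, B = ∅; then 1 ∈ (C ∖ B) ∪ C but 1 ∉ (B ∪ C) ∩ B.

(⊇) This inclusion fails. Take C = ∅, B = {1}; then 1 ∈ (B ∪ C) ∩ B but 1 ∉ (C ∖ B) ∪ C.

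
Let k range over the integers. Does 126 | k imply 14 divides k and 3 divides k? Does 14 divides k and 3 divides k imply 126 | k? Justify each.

The forward direction holds; the converse fails.

(⟹) If 126 ∣ k, write k = 126q. Since 126 = 9·14, k = 14·(9q), so 14 ∣ k; and since 126 = 42·3, k = 3·(42q), so 3 ∣ k.

(⟸) This fails: take k = 42. Both 14 ∣ 42 and 3 ∣ 42, yet 42 is not a multiple of 126 (since 42 = 0·126 + 42), so 126 ∤ 42.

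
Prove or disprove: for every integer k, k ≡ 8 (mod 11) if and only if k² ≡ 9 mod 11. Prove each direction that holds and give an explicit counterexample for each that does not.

The forward direction holds; the converse fails.

Forward direction. Suppose k ≡ 8 (mod 11). Write k = 11j + 8. Then (11j + 8)² = 121j² + 176j + 64 = 11(11j² + 16j + 5) + 9, so k² ≡ 9 (mod 11).

Converse. This fails: take k = 3. Then 3² = 9 ≡ 9 (mod 11), yet 3 ≡ 3 (mod 11), not 8.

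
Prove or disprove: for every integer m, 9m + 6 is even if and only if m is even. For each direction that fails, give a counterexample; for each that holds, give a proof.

[⇒] Suppose 9m + 6 is even. Since 9 is odd, 9m and m have the same parity, so 9m + 6 ≡ m + 6 (mod 2). As 6 is even, 9m + 6 is even exactly when m is even. Thus m is even.

[⇐] Conversely, suppose m is even; write m = 2j. Then 9m + 6 = 9·(2j) + 6 = 2·9j + 6, which is even.

Both directions hold.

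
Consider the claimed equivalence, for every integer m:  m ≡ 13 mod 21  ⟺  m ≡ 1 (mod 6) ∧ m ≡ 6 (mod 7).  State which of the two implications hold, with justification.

(→) This fails: m = 34 gives 34 ≡ 13 (mod 21) but 34 ≡ 4 (mod 6), so the conjunction on the right does not hold.

(←) Conversely, if m ≡ 1 (mod 6) and m ≡ 6 (mod 7), then by the Chinese remainder theorem m ≡ 13 (mod 42). Since 13 ≡ 13 (mod 21) and 21 ∣ 42, we get m ≡ 13 (mod 21).

Only the reverse direction holds.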